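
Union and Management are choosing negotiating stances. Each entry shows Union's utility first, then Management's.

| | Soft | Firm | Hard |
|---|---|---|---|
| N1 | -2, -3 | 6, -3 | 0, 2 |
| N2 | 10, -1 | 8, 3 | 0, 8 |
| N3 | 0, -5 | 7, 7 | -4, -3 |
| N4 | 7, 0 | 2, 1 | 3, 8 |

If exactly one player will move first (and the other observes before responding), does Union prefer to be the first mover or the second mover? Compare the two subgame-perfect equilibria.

If Union leads: Management's best replies are N1→Hard, N2→Hard, N3→Firm, N4→Hard; Union's induced payoffs 0, 0, 7, 3; outcome (N3, Firm), payoffs (7, 7).
If Management leads: Union's best replies are Soft→N2, Firm→N2, Hard→N4; Management's induced payoffs -1, 3, 8; outcome (N4, Hard), payoffs (3, 8).
Union gets 7 moving first and 3 moving second, so Union prefers to move first.

first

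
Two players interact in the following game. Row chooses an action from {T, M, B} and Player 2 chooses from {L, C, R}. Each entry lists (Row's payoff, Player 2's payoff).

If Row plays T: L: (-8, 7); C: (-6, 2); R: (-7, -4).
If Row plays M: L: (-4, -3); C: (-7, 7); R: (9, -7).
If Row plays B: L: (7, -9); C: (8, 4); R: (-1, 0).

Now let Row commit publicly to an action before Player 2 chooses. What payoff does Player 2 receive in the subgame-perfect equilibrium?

Backward induction with Row moving first.
- T → Player 2 plays L (best of 7, 2, -4); Row gets -8.
- M → Player 2 plays C (best of -3, 7, -7); Row gets -7.
- B → Player 2 plays C (best of -9, 4, 0); Row gets 8.
Among -8, -7, 8, the best is 8 at B. Subgame-perfect outcome: (B, C) with payoffs (8, 4).

4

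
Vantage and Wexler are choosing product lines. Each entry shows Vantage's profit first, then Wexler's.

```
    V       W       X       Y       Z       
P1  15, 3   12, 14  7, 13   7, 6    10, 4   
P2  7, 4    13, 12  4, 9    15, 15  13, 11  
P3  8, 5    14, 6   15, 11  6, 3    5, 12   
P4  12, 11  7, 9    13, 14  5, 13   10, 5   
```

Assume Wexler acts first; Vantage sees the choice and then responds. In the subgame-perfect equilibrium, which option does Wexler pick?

Vantage best-responds to each possible Wexler move:
- V → Vantage plays P1 (best of 15, 7, 8, 12); Wexler gets 3.
- W → Vantage plays P3 (best of 12, 13, 14, 7); Wexler gets 6.
- X → Vantage plays P3 (best of 7, 4, 15, 13); Wexler gets 11.
- Y → Vantage plays P2 (best of 7, 15, 6, 5); Wexler gets 15.
- Z → Vantage plays P2 (best of 10, 13, 5, 10); Wexler gets 11.
Among 3, 6, 11, 15, 11, the best is 15 at Y. Subgame-perfect outcome: (P2, Y) with payoffs (15, 15).

Y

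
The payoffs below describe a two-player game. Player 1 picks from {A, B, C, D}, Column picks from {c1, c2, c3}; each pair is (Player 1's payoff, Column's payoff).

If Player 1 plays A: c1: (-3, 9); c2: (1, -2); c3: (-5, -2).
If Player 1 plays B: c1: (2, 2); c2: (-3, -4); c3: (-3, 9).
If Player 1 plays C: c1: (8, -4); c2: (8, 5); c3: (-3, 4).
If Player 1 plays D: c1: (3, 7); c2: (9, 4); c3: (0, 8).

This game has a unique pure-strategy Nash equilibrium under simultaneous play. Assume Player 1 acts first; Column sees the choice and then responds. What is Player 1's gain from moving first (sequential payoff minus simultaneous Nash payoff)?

8

Work backward from Column's decision.
- A: Column compares 9, -2, -2 and picks c1; Player 1 would get -3.
- B: Column compares 2, -4, 9 and picks c3; Player 1 would get -3.
- C: Column compares -4, 5, 4 and picks c2; Player 1 would get 8.
- D: Column compares 7, 4, 8 and picks c3; Player 1 would get 0.
Among -3, -3, 8, 0, the best is 8 at C. Subgame-perfect outcome: (C, c2) with payoffs (8, 5).
For the simultaneous game, intersect best replies.
Player 1's best replies: c1→C; c2→D; c3→D.
Column's best replies: A→c1; B→c3; C→c2; D→c3.
The unique mutual best reply is (D, c3), giving (0, 8).
Player 1's commitment gain: 8 − 0 = 8.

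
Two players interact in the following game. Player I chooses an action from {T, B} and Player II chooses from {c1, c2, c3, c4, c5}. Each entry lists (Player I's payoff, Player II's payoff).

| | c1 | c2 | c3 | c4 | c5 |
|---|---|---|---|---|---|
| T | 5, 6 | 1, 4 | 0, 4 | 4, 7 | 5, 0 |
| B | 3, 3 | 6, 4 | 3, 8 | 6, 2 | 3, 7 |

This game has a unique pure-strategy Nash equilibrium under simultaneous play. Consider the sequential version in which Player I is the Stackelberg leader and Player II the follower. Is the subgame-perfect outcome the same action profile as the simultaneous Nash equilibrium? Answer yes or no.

no

Player II best-responds to each possible Player I move:
- T: BR = c4, leader payoff 4.
- B: BR = c3, leader payoff 3.
Player I's induced payoffs are 4, 3, so Player I commits to T. Subgame-perfect outcome: (T, c4) with payoffs (4, 7).
Now find the simultaneous Nash equilibrium.
Player I's best replies: c1→T; c2→B; c3→B; c4→B; c5→T.
Player II's best replies: T→c4; B→c3.
Only (B, c3) has each player best-responding; Nash payoffs (3, 8).
Sequential outcome (T, c4) differs from the Nash profile (B, c3).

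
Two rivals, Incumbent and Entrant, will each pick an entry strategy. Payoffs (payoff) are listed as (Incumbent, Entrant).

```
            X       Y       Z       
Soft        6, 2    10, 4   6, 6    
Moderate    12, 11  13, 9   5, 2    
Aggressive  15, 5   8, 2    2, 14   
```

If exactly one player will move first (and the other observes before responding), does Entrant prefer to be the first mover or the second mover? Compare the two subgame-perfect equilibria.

If Incumbent leads: Entrant's best replies are Soft→Z, Moderate→X, Aggressive→Z; Incumbent's induced payoffs 6, 12, 2; outcome (Moderate, X), payoffs (12, 11).
If Entrant leads: Incumbent's best replies are X→Aggressive, Y→Moderate, Z→Soft; Entrant's induced payoffs 5, 9, 6; outcome (Moderate, Y), payoffs (13, 9).
Entrant gets 9 moving first and 11 moving second, so Entrant prefers to move second.

second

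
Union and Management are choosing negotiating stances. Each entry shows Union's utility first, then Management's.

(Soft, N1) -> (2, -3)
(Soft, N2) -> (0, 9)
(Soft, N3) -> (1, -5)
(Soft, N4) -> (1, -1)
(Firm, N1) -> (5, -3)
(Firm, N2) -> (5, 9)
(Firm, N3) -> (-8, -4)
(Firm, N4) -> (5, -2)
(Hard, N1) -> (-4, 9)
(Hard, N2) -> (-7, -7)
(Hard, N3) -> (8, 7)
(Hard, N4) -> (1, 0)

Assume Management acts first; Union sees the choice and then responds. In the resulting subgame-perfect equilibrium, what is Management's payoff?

9

Backward induction with Management moving first.
- N1: Union compares 2, 5, -4 and picks Firm; Management would get -3.
- N2: Union compares 0, 5, -7 and picks Firm; Management would get 9.
- N3: Union compares 1, -8, 8 and picks Hard; Management would get 7.
- N4: Union compares 1, 5, 1 and picks Firm; Management would get -2.
Maximizing over -3, 9, 7, -2, Management chooses N2. Subgame-perfect outcome: (Firm, N2) with payoffs (5, 9).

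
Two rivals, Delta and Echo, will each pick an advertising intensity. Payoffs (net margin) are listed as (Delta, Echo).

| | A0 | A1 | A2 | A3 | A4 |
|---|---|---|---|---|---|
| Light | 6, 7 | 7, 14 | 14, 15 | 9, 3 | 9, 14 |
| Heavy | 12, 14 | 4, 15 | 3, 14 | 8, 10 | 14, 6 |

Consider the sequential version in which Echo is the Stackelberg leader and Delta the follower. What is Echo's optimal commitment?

A2

Work backward from Delta's decision.
- A0 → Delta plays Heavy (best of 6, 12); Echo gets 14.
- A1 → Delta plays Light (best of 7, 4); Echo gets 14.
- A2 → Delta plays Light (best of 14, 3); Echo gets 15.
- A3 → Delta plays Light (best of 9, 8); Echo gets 3.
- A4 → Delta plays Heavy (best of 9, 14); Echo gets 6.
Among 14, 14, 15, 3, 6, the best is 15 at A2. Subgame-perfect outcome: (Light, A2) with payoffs (14, 15).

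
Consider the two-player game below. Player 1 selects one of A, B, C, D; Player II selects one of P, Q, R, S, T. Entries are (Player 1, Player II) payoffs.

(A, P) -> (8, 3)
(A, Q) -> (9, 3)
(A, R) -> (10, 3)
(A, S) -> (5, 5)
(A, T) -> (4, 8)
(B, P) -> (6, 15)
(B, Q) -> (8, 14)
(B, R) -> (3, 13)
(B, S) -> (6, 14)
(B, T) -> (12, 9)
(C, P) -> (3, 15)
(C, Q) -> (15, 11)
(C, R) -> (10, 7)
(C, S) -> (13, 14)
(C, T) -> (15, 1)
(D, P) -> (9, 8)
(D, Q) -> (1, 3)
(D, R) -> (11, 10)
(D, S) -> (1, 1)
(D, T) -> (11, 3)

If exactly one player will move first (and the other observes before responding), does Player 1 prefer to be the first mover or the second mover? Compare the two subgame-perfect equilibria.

second

If Player 1 leads: Player II's best replies are A→T, B→P, C→P, D→R; Player 1's induced payoffs 4, 6, 3, 11; outcome (D, R), payoffs (11, 10).
If Player II leads: Player 1's best replies are P→D, Q→C, R→D, S→C, T→C; Player II's induced payoffs 8, 11, 10, 14, 1; outcome (C, S), payoffs (13, 14).
Player 1 gets 11 moving first and 13 moving second, so Player 1 prefers to move second.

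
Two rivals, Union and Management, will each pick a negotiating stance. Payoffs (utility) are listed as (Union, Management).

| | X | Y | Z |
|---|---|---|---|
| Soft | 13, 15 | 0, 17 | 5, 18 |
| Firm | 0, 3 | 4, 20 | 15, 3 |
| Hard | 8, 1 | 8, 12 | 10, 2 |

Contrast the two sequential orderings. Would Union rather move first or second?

If Union leads: Management's best replies are Soft→Z, Firm→Y, Hard→Y; Union's induced payoffs 5, 4, 8; outcome (Hard, Y), payoffs (8, 12).
If Management leads: Union's best replies are X→Soft, Y→Hard, Z→Firm; Management's induced payoffs 15, 12, 3; outcome (Soft, X), payoffs (13, 15).
Union gets 8 moving first and 13 moving second, so Union prefers to move second.

second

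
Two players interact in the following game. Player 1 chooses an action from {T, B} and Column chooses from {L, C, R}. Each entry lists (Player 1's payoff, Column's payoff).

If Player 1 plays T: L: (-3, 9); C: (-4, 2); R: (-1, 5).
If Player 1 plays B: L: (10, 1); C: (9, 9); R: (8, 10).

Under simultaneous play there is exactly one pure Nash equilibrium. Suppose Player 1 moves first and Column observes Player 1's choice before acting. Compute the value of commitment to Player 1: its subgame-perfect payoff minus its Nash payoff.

Solve by backward induction (Player 1 leads).
- T: BR = L, leader payoff -3.
- B: BR = R, leader payoff 8.
Among -3, 8, the best is 8 at B. Subgame-perfect outcome: (B, R) with payoffs (8, 10).
Under simultaneous play:
Player 1's best replies: L→B; C→B; R→B.
Column's best replies: T→L; B→R.
Only (B, R) has each player best-responding; Nash payoffs (8, 10).
Player 1's commitment gain: 8 − 8 = 0.

0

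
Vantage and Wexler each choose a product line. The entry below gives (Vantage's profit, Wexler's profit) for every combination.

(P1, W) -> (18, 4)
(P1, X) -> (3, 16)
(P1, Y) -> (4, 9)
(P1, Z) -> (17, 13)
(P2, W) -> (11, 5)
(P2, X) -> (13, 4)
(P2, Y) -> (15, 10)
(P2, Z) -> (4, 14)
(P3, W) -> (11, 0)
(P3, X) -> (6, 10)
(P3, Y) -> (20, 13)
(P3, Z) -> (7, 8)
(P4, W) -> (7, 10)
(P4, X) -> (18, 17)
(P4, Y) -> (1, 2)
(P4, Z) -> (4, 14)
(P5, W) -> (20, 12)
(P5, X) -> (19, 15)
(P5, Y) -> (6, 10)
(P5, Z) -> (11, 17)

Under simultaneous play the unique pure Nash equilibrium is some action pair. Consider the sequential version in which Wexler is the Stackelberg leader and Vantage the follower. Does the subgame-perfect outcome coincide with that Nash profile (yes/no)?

no

Solve by backward induction (Wexler leads).
- W: BR = P5, leader payoff 12.
- X: BR = P5, leader payoff 15.
- Y: BR = P3, leader payoff 13.
- Z: BR = P1, leader payoff 13.
Wexler's induced payoffs are 12, 15, 13, 13, so Wexler commits to X. Subgame-perfect outcome: (P5, X) with payoffs (19, 15).
Under simultaneous play:
Vantage's best replies: W→P5; X→P5; Y→P3; Z→P1.
Wexler's best replies: P1→X; P2→Z; P3→Y; P4→X; P5→Z.
Only (P3, Y) has each player best-responding; Nash payoffs (20, 13).
Sequential outcome (P5, X) differs from the Nash profile (P3, Y).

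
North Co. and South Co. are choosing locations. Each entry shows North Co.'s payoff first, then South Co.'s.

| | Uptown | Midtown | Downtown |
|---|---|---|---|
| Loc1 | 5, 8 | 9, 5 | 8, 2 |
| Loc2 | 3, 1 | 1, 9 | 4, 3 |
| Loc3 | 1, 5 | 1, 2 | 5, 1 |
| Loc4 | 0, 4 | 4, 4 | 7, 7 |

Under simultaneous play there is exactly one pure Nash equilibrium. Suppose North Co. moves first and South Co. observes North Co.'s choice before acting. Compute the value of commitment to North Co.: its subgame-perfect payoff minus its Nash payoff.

2

Backward induction with North Co. moving first.
- Loc1: BR = Uptown, leader payoff 5.
- Loc2: BR = Midtown, leader payoff 1.
- Loc3: BR = Uptown, leader payoff 1.
- Loc4: BR = Downtown, leader payoff 7.
Among 5, 1, 1, 7, the best is 7 at Loc4. Subgame-perfect outcome: (Loc4, Downtown) with payoffs (7, 7).
Now find the simultaneous Nash equilibrium.
North Co.'s best replies: Uptown→Loc1; Midtown→Loc1; Downtown→Loc1.
South Co.'s best replies: Loc1→Uptown; Loc2→Midtown; Loc3→Uptown; Loc4→Downtown.
The unique mutual best reply is (Loc1, Uptown), giving (5, 8).
North Co.'s commitment gain: 7 − 5 = 2.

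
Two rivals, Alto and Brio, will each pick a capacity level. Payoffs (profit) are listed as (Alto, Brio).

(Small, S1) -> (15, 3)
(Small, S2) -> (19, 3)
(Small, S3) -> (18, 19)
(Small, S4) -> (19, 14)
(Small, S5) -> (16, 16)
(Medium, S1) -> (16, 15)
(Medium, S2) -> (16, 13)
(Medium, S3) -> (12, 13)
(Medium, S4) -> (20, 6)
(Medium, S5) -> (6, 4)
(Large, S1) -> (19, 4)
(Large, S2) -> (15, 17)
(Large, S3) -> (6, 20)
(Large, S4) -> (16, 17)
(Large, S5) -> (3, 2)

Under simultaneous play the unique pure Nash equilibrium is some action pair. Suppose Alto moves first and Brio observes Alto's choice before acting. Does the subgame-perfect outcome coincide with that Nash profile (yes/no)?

Solve by backward induction (Alto leads).
- Small: Brio compares 3, 3, 19, 14, 16 and picks S3; Alto would get 18.
- Medium: Brio compares 15, 13, 13, 6, 4 and picks S1; Alto would get 16.
- Large: Brio compares 4, 17, 20, 17, 2 and picks S3; Alto would get 6.
Alto's induced payoffs are 18, 16, 6, so Alto commits to Small. Subgame-perfect outcome: (Small, S3) with payoffs (18, 19).
Now find the simultaneous Nash equilibrium.
Alto's best replies: S1→Large; S2→Small; S3→Small; S4→Medium; S5→Small.
Brio's best replies: Small→S3; Medium→S1; Large→S3.
The unique mutual best reply is (Small, S3), giving (18, 19).
Sequential outcome (Small, S3) coincides with the Nash profile (Small, S3).

yes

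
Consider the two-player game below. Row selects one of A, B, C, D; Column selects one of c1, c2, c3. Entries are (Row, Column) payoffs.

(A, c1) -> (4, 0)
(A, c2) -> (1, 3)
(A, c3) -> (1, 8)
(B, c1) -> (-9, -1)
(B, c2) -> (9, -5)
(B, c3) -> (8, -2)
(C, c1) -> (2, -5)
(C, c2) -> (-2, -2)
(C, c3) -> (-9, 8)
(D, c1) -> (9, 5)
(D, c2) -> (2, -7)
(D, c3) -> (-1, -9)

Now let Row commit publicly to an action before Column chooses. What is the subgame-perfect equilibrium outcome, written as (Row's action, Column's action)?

Solve by backward induction (Row leads).
- A: BR = c3, leader payoff 1.
- B: BR = c1, leader payoff -9.
- C: BR = c3, leader payoff -9.
- D: BR = c1, leader payoff 9.
Maximizing over 1, -9, -9, 9, Row chooses D. Subgame-perfect outcome: (D, c1) with payoffs (9, 5).

(D, c1)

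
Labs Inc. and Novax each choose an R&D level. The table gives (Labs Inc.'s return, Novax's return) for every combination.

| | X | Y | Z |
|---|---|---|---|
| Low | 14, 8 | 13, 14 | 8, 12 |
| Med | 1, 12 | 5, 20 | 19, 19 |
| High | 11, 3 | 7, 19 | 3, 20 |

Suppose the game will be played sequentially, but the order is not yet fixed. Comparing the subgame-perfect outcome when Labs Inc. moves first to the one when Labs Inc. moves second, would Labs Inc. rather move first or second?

second

If Labs Inc. leads: Novax's best replies are Low→Y, Med→Y, High→Z; Labs Inc.'s induced payoffs 13, 5, 3; outcome (Low, Y), payoffs (13, 14).
If Novax leads: Labs Inc.'s best replies are X→Low, Y→Low, Z→Med; Novax's induced payoffs 8, 14, 19; outcome (Med, Z), payoffs (19, 19).
Labs Inc. gets 13 moving first and 19 moving second, so Labs Inc. prefers to move second.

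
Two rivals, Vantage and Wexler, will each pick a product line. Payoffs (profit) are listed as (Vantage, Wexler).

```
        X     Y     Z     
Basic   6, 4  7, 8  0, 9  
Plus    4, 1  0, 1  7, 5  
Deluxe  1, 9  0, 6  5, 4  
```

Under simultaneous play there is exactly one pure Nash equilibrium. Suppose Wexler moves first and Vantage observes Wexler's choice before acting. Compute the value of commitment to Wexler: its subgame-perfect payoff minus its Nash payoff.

3

Work backward from Vantage's decision.
- X: Vantage compares 6, 4, 1 and picks Basic; Wexler would get 4.
- Y: Vantage compares 7, 0, 0 and picks Basic; Wexler would get 8.
- Z: Vantage compares 0, 7, 5 and picks Plus; Wexler would get 5.
Wexler's induced payoffs are 4, 8, 5, so Wexler commits to Y. Subgame-perfect outcome: (Basic, Y) with payoffs (7, 8).
For the simultaneous game, intersect best replies.
Vantage's best replies: X→Basic; Y→Basic; Z→Plus.
Wexler's best replies: Basic→Z; Plus→Z; Deluxe→X.
The unique mutual best reply is (Plus, Z), giving (7, 5).
Wexler's commitment gain: 8 − 5 = 3.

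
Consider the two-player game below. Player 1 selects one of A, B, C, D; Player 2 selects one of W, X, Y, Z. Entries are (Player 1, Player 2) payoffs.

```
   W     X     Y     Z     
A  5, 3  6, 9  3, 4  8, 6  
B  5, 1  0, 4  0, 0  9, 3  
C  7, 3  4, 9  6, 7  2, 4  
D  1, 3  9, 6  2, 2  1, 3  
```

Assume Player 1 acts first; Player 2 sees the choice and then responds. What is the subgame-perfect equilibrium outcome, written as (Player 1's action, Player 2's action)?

(D, X)

Player 2 best-responds to each possible Player 1 move:
- A: BR = X, leader payoff 6.
- B: BR = X, leader payoff 0.
- C: BR = X, leader payoff 4.
- D: BR = X, leader payoff 9.
Maximizing over 6, 0, 4, 9, Player 1 chooses D. Subgame-perfect outcome: (D, X) with payoffs (9, 6).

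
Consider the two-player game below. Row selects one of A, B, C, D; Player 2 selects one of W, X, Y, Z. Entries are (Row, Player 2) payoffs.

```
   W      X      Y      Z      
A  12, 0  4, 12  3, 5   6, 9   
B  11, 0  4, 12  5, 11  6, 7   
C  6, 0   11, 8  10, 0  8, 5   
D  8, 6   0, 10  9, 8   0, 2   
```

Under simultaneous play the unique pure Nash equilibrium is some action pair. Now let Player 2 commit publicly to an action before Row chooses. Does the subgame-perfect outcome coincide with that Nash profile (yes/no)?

yes

Backward induction with Player 2 moving first.
- W: BR = A, leader payoff 0.
- X: BR = C, leader payoff 8.
- Y: BR = C, leader payoff 0.
- Z: BR = C, leader payoff 5.
Player 2's induced payoffs are 0, 8, 0, 5, so Player 2 commits to X. Subgame-perfect outcome: (C, X) with payoffs (11, 8).
Now find the simultaneous Nash equilibrium.
Row's best replies: W→A; X→C; Y→C; Z→C.
Player 2's best replies: A→X; B→X; C→X; D→X.
The unique mutual best reply is (C, X), giving (11, 8).
Sequential outcome (C, X) coincides with the Nash profile (C, X).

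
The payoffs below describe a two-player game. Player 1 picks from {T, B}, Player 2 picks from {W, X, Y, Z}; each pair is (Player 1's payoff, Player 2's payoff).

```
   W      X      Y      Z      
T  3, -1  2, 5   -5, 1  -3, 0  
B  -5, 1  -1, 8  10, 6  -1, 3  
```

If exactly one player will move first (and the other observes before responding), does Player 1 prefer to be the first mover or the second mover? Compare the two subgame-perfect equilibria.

If Player 1 leads: Player 2's best replies are T→X, B→X; Player 1's induced payoffs 2, -1; outcome (T, X), payoffs (2, 5).
If Player 2 leads: Player 1's best replies are W→T, X→T, Y→B, Z→B; Player 2's induced payoffs -1, 5, 6, 3; outcome (B, Y), payoffs (10, 6).
Player 1 gets 2 moving first and 10 moving second, so Player 1 prefers to move second.

second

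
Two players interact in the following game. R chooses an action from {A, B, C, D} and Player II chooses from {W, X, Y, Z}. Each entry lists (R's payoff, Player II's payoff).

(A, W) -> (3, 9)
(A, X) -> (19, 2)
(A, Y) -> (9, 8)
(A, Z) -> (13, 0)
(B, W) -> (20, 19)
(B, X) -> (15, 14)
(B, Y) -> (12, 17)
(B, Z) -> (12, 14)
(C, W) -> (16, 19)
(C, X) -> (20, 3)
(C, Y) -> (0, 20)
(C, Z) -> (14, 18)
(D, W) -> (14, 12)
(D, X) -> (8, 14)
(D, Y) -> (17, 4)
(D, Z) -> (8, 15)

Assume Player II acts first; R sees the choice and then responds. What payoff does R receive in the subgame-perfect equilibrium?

Solve by backward induction (Player II leads).
- W → R plays B (best of 3, 20, 16, 14); Player II gets 19.
- X → R plays C (best of 19, 15, 20, 8); Player II gets 3.
- Y → R plays D (best of 9, 12, 0, 17); Player II gets 4.
- Z → R plays C (best of 13, 12, 14, 8); Player II gets 18.
Player II's induced payoffs are 19, 3, 4, 18, so Player II commits to W. Subgame-perfect outcome: (B, W) with payoffs (20, 19).

20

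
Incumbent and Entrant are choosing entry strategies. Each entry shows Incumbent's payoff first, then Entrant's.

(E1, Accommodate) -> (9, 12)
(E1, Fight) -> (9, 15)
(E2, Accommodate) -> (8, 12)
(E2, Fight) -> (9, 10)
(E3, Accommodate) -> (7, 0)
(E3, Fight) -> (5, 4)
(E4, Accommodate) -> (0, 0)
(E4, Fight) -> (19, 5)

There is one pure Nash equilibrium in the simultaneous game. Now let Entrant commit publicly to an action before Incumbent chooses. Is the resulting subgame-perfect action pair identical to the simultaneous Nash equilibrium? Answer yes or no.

Backward induction with Entrant moving first.
- Accommodate: Incumbent compares 9, 8, 7, 0 and picks E1; Entrant would get 12.
- Fight: Incumbent compares 9, 9, 5, 19 and picks E4; Entrant would get 5.
Among 12, 5, the best is 12 at Accommodate. Subgame-perfect outcome: (E1, Accommodate) with payoffs (9, 12).
For the simultaneous game, intersect best replies.
Incumbent's best replies: Accommodate→E1; Fight→E4.
Entrant's best replies: E1→Fight; E2→Accommodate; E3→Fight; E4→Fight.
Only (E4, Fight) has each player best-responding; Nash payoffs (19, 5).
Sequential outcome (E1, Accommodate) differs from the Nash profile (E4, Fight).

no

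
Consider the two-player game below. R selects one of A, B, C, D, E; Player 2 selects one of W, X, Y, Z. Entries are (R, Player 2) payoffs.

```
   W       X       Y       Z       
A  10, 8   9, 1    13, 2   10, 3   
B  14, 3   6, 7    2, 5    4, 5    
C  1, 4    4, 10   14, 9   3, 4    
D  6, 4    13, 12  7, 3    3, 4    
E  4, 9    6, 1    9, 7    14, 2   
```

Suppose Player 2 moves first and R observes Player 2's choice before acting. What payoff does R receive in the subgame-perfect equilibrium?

R best-responds to each possible Player 2 move:
- W: R compares 10, 14, 1, 6, 4 and picks B; Player 2 would get 3.
- X: R compares 9, 6, 4, 13, 6 and picks D; Player 2 would get 12.
- Y: R compares 13, 2, 14, 7, 9 and picks C; Player 2 would get 9.
- Z: R compares 10, 4, 3, 3, 14 and picks E; Player 2 would get 2.
Maximizing over 3, 12, 9, 2, Player 2 chooses X. Subgame-perfect outcome: (D, X) with payoffs (13, 12).

13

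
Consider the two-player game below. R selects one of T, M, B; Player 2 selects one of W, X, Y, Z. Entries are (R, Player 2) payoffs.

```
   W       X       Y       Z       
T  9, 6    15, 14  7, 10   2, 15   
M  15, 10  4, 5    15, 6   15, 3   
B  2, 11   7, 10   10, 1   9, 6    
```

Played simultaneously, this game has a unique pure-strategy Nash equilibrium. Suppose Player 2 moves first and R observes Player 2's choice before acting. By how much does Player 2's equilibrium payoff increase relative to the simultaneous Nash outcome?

Work backward from R's decision.
- W → R plays M (best of 9, 15, 2); Player 2 gets 10.
- X → R plays T (best of 15, 4, 7); Player 2 gets 14.
- Y → R plays M (best of 7, 15, 10); Player 2 gets 6.
- Z → R plays M (best of 2, 15, 9); Player 2 gets 3.
Player 2's induced payoffs are 10, 14, 6, 3, so Player 2 commits to X. Subgame-perfect outcome: (T, X) with payoffs (15, 14).
For the simultaneous game, intersect best replies.
R's best replies: W→M; X→T; Y→M; Z→M.
Player 2's best replies: T→Z; M→W; B→W.
The unique mutual best reply is (M, W), giving (15, 10).
Player 2's commitment gain: 14 − 10 = 4.

4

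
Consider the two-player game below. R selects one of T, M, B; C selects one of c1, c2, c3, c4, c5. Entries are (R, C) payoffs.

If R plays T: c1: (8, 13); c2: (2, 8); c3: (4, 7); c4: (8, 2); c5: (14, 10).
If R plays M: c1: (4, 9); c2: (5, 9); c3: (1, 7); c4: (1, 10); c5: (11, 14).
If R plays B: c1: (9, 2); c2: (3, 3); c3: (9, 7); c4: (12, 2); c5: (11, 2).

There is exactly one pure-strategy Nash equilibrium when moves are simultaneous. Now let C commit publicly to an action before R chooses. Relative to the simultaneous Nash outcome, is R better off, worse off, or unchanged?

better off

Solve by backward induction (C leads).
- c1 → R plays B (best of 8, 4, 9); C gets 2.
- c2 → R plays M (best of 2, 5, 3); C gets 9.
- c3 → R plays B (best of 4, 1, 9); C gets 7.
- c4 → R plays B (best of 8, 1, 12); C gets 2.
- c5 → R plays T (best of 14, 11, 11); C gets 10.
Among 2, 9, 7, 2, 10, the best is 10 at c5. Subgame-perfect outcome: (T, c5) with payoffs (14, 10).
Under simultaneous play:
R's best replies: c1→B; c2→M; c3→B; c4→B; c5→T.
C's best replies: T→c1; M→c5; B→c3.
The unique mutual best reply is (B, c3), giving (9, 7).
R earns 14 sequentially versus 9 at the Nash outcome: better off.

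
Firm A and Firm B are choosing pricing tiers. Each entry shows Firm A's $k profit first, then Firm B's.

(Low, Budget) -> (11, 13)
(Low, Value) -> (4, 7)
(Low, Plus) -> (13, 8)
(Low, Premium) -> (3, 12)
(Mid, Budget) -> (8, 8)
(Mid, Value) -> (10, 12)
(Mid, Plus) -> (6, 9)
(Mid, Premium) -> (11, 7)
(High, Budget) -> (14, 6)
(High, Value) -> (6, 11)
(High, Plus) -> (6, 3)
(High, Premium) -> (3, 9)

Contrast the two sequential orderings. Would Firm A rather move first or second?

If Firm A leads: Firm B's best replies are Low→Budget, Mid→Value, High→Value; Firm A's induced payoffs 11, 10, 6; outcome (Low, Budget), payoffs (11, 13).
If Firm B leads: Firm A's best replies are Budget→High, Value→Mid, Plus→Low, Premium→Mid; Firm B's induced payoffs 6, 12, 8, 7; outcome (Mid, Value), payoffs (10, 12).
Firm A gets 11 moving first and 10 moving second, so Firm A prefers to move first.

first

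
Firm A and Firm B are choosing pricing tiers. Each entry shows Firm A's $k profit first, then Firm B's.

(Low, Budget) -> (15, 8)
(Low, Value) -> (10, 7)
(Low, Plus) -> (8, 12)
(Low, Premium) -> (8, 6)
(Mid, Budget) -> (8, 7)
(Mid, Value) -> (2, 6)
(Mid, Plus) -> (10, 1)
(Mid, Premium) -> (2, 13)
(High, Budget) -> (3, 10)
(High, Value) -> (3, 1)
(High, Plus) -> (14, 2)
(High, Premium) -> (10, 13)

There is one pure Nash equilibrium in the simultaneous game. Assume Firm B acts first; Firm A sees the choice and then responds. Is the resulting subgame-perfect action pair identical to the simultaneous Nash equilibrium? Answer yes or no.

Work backward from Firm A's decision.
- Budget: BR = Low, leader payoff 8.
- Value: BR = Low, leader payoff 7.
- Plus: BR = High, leader payoff 2.
- Premium: BR = High, leader payoff 13.
Firm B's induced payoffs are 8, 7, 2, 13, so Firm B commits to Premium. Subgame-perfect outcome: (High, Premium) with payoffs (10, 13).
Under simultaneous play:
Firm A's best replies: Budget→Low; Value→Low; Plus→High; Premium→High.
Firm B's best replies: Low→Plus; Mid→Premium; High→Premium.
Only (High, Premium) has each player best-responding; Nash payoffs (10, 13).
Sequential outcome (High, Premium) coincides with the Nash profile (High, Premium).

yes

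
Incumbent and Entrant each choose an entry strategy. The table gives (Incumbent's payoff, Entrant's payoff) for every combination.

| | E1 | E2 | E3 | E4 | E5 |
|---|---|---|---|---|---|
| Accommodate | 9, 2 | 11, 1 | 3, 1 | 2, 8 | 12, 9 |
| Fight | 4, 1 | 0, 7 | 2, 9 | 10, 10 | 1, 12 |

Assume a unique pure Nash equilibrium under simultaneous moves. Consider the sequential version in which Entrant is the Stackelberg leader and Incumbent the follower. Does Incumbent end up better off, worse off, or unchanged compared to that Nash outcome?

worse off

Incumbent best-responds to each possible Entrant move:
- E1: Incumbent compares 9, 4 and picks Accommodate; Entrant would get 2.
- E2: Incumbent compares 11, 0 and picks Accommodate; Entrant would get 1.
- E3: Incumbent compares 3, 2 and picks Accommodate; Entrant would get 1.
- E4: Incumbent compares 2, 10 and picks Fight; Entrant would get 10.
- E5: Incumbent compares 12, 1 and picks Accommodate; Entrant would get 9.
Entrant's induced payoffs are 2, 1, 1, 10, 9, so Entrant commits to E4. Subgame-perfect outcome: (Fight, E4) with payoffs (10, 10).
Now find the simultaneous Nash equilibrium.
Incumbent's best replies: E1→Accommodate; E2→Accommodate; E3→Accommodate; E4→Fight; E5→Accommodate.
Entrant's best replies: Accommodate→E5; Fight→E5.
Only (Accommodate, E5) has each player best-responding; Nash payoffs (12, 9).
Incumbent earns 10 sequentially versus 12 at the Nash outcome: worse off.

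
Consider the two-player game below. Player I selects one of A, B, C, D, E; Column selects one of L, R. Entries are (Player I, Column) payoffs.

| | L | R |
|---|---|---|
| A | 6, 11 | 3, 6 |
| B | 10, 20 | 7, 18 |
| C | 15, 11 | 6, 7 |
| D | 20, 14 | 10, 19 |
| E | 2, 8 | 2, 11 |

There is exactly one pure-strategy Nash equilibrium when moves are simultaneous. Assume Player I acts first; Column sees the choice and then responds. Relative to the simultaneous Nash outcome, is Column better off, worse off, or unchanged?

worse off

Work backward from Column's decision.
- A: Column compares 11, 6 and picks L; Player I would get 6.
- B: Column compares 20, 18 and picks L; Player I would get 10.
- C: Column compares 11, 7 and picks L; Player I would get 15.
- D: Column compares 14, 19 and picks R; Player I would get 10.
- E: Column compares 8, 11 and picks R; Player I would get 2.
Among 6, 10, 15, 10, 2, the best is 15 at C. Subgame-perfect outcome: (C, L) with payoffs (15, 11).
Under simultaneous play:
Player I's best replies: L→D; R→D.
Column's best replies: A→L; B→L; C→L; D→R; E→R.
The unique mutual best reply is (D, R), giving (10, 19).
Column earns 11 sequentially versus 19 at the Nash outcome: worse off.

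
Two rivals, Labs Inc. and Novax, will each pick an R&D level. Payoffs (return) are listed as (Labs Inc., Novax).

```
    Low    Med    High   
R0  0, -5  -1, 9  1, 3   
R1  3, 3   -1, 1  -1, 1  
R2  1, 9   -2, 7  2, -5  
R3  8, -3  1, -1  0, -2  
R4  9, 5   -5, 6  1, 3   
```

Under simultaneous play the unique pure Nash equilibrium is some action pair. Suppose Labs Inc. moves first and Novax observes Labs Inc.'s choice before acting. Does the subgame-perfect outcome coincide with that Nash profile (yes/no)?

no

Novax best-responds to each possible Labs Inc. move:
- R0: BR = Med, leader payoff -1.
- R1: BR = Low, leader payoff 3.
- R2: BR = Low, leader payoff 1.
- R3: BR = Med, leader payoff 1.
- R4: BR = Med, leader payoff -5.
Maximizing over -1, 3, 1, 1, -5, Labs Inc. chooses R1. Subgame-perfect outcome: (R1, Low) with payoffs (3, 3).
For the simultaneous game, intersect best replies.
Labs Inc.'s best replies: Low→R4; Med→R3; High→R2.
Novax's best replies: R0→Med; R1→Low; R2→Low; R3→Med; R4→Med.
Only (R3, Med) has each player best-responding; Nash payoffs (1, -1).
Sequential outcome (R1, Low) differs from the Nash profile (R3, Med).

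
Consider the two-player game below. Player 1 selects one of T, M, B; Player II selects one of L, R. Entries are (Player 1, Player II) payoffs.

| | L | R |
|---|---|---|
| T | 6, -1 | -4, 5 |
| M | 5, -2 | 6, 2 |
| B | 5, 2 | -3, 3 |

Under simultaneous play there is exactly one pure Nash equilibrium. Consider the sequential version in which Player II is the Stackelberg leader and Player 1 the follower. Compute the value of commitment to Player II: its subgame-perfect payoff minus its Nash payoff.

0

Work backward from Player 1's decision.
- L: BR = T, leader payoff -1.
- R: BR = M, leader payoff 2.
Maximizing over -1, 2, Player II chooses R. Subgame-perfect outcome: (M, R) with payoffs (6, 2).
For the simultaneous game, intersect best replies.
Player 1's best replies: L→T; R→M.
Player II's best replies: T→R; M→R; B→R.
The unique mutual best reply is (M, R), giving (6, 2).
Player II's commitment gain: 2 − 2 = 0.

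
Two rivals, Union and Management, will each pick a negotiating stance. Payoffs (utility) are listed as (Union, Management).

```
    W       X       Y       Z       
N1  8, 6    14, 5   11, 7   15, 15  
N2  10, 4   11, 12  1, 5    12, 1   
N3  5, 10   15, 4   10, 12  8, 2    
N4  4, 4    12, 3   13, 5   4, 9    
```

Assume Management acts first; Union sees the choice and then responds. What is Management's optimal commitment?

Z

Work backward from Union's decision.
- W → Union plays N2 (best of 8, 10, 5, 4); Management gets 4.
- X → Union plays N3 (best of 14, 11, 15, 12); Management gets 4.
- Y → Union plays N4 (best of 11, 1, 10, 13); Management gets 5.
- Z → Union plays N1 (best of 15, 12, 8, 4); Management gets 15.
Among 4, 4, 5, 15, the best is 15 at Z. Subgame-perfect outcome: (N1, Z) with payoffs (15, 15).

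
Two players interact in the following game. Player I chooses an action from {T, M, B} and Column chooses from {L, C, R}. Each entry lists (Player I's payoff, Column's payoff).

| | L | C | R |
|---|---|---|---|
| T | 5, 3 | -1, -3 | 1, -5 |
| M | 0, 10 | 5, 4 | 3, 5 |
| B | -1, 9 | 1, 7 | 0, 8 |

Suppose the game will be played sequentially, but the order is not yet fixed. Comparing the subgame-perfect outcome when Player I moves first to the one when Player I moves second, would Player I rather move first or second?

first

If Player I leads: Column's best replies are T→L, M→L, B→L; Player I's induced payoffs 5, 0, -1; outcome (T, L), payoffs (5, 3).
If Column leads: Player I's best replies are L→T, C→M, R→M; Column's induced payoffs 3, 4, 5; outcome (M, R), payoffs (3, 5).
Player I gets 5 moving first and 3 moving second, so Player I prefers to move first.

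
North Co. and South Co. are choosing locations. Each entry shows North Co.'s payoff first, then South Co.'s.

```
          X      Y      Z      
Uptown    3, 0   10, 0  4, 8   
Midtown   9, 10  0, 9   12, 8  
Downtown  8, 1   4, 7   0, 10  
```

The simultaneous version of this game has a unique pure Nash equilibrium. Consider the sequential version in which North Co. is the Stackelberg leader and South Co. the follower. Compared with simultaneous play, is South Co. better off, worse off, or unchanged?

Backward induction with North Co. moving first.
- Uptown: BR = Z, leader payoff 4.
- Midtown: BR = X, leader payoff 9.
- Downtown: BR = Z, leader payoff 0.
North Co.'s induced payoffs are 4, 9, 0, so North Co. commits to Midtown. Subgame-perfect outcome: (Midtown, X) with payoffs (9, 10).
Now find the simultaneous Nash equilibrium.
North Co.'s best replies: X→Midtown; Y→Uptown; Z→Midtown.
South Co.'s best replies: Uptown→Z; Midtown→X; Downtown→Z.
The unique mutual best reply is (Midtown, X), giving (9, 10).
South Co. earns 10 sequentially versus 10 at the Nash outcome: unchanged.

unchanged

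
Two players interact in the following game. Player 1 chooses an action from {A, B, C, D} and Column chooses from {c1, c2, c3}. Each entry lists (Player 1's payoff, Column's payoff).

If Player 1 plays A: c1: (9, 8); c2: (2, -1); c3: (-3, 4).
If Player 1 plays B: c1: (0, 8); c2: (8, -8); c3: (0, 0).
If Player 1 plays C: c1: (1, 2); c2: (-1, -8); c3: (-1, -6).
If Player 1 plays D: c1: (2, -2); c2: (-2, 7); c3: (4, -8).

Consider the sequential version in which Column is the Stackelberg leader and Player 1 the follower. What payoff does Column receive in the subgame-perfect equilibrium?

Backward induction with Column moving first.
- c1: Player 1 compares 9, 0, 1, 2 and picks A; Column would get 8.
- c2: Player 1 compares 2, 8, -1, -2 and picks B; Column would get -8.
- c3: Player 1 compares -3, 0, -1, 4 and picks D; Column would get -8.
Maximizing over 8, -8, -8, Column chooses c1. Subgame-perfect outcome: (A, c1) with payoffs (9, 8).

8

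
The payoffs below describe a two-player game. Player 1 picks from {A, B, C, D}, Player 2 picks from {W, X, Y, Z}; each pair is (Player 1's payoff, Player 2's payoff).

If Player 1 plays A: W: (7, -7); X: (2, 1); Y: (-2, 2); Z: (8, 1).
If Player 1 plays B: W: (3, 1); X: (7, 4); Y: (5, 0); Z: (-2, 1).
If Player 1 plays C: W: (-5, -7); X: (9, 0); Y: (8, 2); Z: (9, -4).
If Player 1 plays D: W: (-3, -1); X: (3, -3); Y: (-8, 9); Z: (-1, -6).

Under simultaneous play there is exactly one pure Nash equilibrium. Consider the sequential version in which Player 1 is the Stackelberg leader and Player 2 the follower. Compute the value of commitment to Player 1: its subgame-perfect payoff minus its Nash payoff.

Solve by backward induction (Player 1 leads).
- A → Player 2 plays Y (best of -7, 1, 2, 1); Player 1 gets -2.
- B → Player 2 plays X (best of 1, 4, 0, 1); Player 1 gets 7.
- C → Player 2 plays Y (best of -7, 0, 2, -4); Player 1 gets 8.
- D → Player 2 plays Y (best of -1, -3, 9, -6); Player 1 gets -8.
Player 1's induced payoffs are -2, 7, 8, -8, so Player 1 commits to C. Subgame-perfect outcome: (C, Y) with payoffs (8, 2).
Now find the simultaneous Nash equilibrium.
Player 1's best replies: W→A; X→C; Y→C; Z→C.
Player 2's best replies: A→Y; B→X; C→Y; D→Y.
The unique mutual best reply is (C, Y), giving (8, 2).
Player 1's commitment gain: 8 − 8 = 0.

0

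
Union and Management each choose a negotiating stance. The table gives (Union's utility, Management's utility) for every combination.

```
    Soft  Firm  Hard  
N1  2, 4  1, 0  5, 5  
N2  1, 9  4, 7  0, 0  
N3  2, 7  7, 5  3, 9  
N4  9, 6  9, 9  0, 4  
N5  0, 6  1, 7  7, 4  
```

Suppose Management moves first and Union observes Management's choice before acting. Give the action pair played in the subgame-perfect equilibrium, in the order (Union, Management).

(N4, Firm)

Solve by backward induction (Management leads).
- Soft: BR = N4, leader payoff 6.
- Firm: BR = N4, leader payoff 9.
- Hard: BR = N5, leader payoff 4.
Among 6, 9, 4, the best is 9 at Firm. Subgame-perfect outcome: (N4, Firm) with payoffs (9, 9).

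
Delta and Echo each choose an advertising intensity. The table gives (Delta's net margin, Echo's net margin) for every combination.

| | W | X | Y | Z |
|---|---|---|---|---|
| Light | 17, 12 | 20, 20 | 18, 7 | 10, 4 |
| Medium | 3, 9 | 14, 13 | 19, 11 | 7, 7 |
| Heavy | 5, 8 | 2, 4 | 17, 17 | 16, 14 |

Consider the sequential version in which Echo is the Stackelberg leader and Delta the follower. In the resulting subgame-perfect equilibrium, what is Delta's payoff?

Solve by backward induction (Echo leads).
- W: BR = Light, leader payoff 12.
- X: BR = Light, leader payoff 20.
- Y: BR = Medium, leader payoff 11.
- Z: BR = Heavy, leader payoff 14.
Echo's induced payoffs are 12, 20, 11, 14, so Echo commits to X. Subgame-perfect outcome: (Light, X) with payoffs (20, 20).

20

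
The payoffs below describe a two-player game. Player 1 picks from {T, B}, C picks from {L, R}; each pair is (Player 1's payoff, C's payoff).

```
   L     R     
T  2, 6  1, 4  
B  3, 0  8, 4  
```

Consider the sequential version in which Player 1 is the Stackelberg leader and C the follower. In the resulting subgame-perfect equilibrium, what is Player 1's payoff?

8

Backward induction with Player 1 moving first.
- T: C compares 6, 4 and picks L; Player 1 would get 2.
- B: C compares 0, 4 and picks R; Player 1 would get 8.
Player 1's induced payoffs are 2, 8, so Player 1 commits to B. Subgame-perfect outcome: (B, R) with payoffs (8, 4).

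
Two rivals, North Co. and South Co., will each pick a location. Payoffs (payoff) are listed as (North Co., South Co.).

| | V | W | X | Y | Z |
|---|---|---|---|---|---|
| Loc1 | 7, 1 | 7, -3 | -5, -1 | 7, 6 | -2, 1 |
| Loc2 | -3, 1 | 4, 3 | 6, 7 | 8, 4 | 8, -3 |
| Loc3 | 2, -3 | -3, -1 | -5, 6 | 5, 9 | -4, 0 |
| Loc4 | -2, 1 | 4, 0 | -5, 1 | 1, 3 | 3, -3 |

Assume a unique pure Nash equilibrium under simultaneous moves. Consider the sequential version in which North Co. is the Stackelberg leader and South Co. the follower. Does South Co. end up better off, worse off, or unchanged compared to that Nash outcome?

Backward induction with North Co. moving first.
- Loc1: South Co. compares 1, -3, -1, 6, 1 and picks Y; North Co. would get 7.
- Loc2: South Co. compares 1, 3, 7, 4, -3 and picks X; North Co. would get 6.
- Loc3: South Co. compares -3, -1, 6, 9, 0 and picks Y; North Co. would get 5.
- Loc4: South Co. compares 1, 0, 1, 3, -3 and picks Y; North Co. would get 1.
Among 7, 6, 5, 1, the best is 7 at Loc1. Subgame-perfect outcome: (Loc1, Y) with payoffs (7, 6).
Now find the simultaneous Nash equilibrium.
North Co.'s best replies: V→Loc1; W→Loc1; X→Loc2; Y→Loc2; Z→Loc2.
South Co.'s best replies: Loc1→Y; Loc2→X; Loc3→Y; Loc4→Y.
Only (Loc2, X) has each player best-responding; Nash payoffs (6, 7).
South Co. earns 6 sequentially versus 7 at the Nash outcome: worse off.

worse off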